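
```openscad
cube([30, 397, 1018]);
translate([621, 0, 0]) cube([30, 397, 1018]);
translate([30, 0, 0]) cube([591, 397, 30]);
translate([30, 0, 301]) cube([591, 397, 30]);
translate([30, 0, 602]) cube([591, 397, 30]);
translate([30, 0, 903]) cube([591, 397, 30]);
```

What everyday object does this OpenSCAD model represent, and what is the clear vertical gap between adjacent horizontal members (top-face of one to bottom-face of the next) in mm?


A bookshelf. The clear shelf gap is 271 mm.

Two tall side panels with 4 horizontal boards between them — a bookshelf. The first two shelf undersides are at z = 0 and z = 301; with shelf thickness 30, the clear gap is 301 − 0 − 30 = 271 mm.


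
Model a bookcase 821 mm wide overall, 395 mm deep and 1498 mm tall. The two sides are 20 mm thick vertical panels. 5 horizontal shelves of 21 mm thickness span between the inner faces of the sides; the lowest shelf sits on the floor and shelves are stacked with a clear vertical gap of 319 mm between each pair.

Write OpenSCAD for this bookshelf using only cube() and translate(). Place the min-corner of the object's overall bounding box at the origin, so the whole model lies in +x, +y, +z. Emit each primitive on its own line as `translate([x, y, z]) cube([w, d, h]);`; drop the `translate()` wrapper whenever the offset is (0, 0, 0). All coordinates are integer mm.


cube([20, 395, 1498]);
translate([801, 0, 0]) cube([20, 395, 1498]);
translate([20, 0, 0]) cube([781, 395, 21]);
translate([20, 0, 340]) cube([781, 395, 21]);
translate([20, 0, 680]) cube([781, 395, 21]);
translate([20, 0, 1020]) cube([781, 395, 21]);
translate([20, 0, 1360]) cube([781, 395, 21]);


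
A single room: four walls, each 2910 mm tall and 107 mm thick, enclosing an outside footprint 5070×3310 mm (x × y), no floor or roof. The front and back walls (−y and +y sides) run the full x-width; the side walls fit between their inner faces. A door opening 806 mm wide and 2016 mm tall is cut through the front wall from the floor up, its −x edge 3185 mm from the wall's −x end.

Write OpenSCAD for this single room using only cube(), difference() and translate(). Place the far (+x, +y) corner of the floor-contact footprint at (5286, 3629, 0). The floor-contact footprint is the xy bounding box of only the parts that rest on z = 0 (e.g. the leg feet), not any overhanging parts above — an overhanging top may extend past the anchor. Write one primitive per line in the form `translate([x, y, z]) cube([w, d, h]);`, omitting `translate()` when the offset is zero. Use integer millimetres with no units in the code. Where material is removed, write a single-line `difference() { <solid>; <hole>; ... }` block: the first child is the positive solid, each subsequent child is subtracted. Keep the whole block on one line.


difference() { translate([216, 319, 0]) cube([5070, 107, 2910]); translate([3401, 319, 0]) cube([806, 107, 2016]); }
translate([216, 3522, 0]) cube([5070, 107, 2910]);
translate([216, 426, 0]) cube([107, 3096, 2910]);
translate([5179, 426, 0]) cube([107, 3096, 2910]);


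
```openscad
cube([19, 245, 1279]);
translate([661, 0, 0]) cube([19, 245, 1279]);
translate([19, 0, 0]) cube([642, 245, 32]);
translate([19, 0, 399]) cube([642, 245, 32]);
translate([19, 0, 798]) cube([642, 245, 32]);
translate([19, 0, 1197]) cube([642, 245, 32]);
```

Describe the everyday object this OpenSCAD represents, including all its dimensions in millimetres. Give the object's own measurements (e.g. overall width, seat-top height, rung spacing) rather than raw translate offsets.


An open bookshelf. Two side panels, each 19 mm thick, 245 mm deep and 1279 mm tall, stand 680 mm apart (outside-to-outside). Between them sit 4 shelves, each 32 mm thick and 245 mm deep, spanning the full gap between the sides. The bottom shelf rests on the floor (its underside at z = 0) and the clear gap between one shelf's top and the next shelf's underside is 367 mm.


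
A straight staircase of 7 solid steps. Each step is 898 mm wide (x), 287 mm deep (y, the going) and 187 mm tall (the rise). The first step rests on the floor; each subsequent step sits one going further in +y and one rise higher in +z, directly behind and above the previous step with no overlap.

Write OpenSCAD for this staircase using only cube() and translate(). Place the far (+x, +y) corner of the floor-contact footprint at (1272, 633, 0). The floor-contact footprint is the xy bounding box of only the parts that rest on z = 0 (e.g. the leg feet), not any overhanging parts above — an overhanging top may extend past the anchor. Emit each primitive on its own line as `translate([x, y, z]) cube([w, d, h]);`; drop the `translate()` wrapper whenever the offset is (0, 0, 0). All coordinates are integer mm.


translate([374, 346, 0]) cube([898, 287, 187]);
translate([374, 633, 187]) cube([898, 287, 187]);
translate([374, 920, 374]) cube([898, 287, 187]);
translate([374, 1207, 561]) cube([898, 287, 187]);
translate([374, 1494, 748]) cube([898, 287, 187]);
translate([374, 1781, 935]) cube([898, 287, 187]);
translate([374, 2068, 1122]) cube([898, 287, 187]);


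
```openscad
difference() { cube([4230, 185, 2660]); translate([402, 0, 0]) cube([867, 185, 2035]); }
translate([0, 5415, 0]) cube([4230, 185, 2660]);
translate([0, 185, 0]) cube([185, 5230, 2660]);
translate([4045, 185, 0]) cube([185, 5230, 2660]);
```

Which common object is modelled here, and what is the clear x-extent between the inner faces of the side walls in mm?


A single room. The interior width is 3860 mm.

Four walls enclosing a rectangle with a door in the front wall — a room. Outside width 4230 minus two 185 mm walls gives 3860 mm.


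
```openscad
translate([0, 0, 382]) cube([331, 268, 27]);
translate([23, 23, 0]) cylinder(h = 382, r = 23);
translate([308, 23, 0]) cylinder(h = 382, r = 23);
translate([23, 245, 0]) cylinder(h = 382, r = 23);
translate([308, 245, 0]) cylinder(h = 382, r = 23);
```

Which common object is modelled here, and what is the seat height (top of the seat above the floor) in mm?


A stool. The seat height is 409 mm.

A 331×268×27 slab at z = 382 on four corner cylinders — a stool. The seat top is 382 + 27 = 409 mm.


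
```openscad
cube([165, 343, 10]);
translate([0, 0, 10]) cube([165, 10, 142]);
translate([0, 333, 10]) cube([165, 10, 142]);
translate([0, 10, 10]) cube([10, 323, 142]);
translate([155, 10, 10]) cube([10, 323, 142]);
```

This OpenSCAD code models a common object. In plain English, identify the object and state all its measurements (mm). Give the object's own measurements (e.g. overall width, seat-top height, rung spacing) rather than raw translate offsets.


An open-topped rectangular box: outside dimensions 165×343×152 mm, with a uniform wall and base thickness of 10 mm. The base is a full 165×343 slab on the floor; four walls sit on top of the base. The front and back walls (the −y and +y sides) span the full width; the two side walls fit between them.


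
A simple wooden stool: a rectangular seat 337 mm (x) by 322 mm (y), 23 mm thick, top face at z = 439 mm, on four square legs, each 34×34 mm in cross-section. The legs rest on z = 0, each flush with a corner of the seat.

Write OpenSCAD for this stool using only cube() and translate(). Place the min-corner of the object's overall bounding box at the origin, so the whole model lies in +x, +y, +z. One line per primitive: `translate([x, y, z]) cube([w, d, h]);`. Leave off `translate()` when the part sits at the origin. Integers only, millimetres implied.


translate([0, 0, 416]) cube([337, 322, 23]);
cube([34, 34, 416]);
translate([303, 0, 0]) cube([34, 34, 416]);
translate([0, 288, 0]) cube([34, 34, 416]);
translate([303, 288, 0]) cube([34, 34, 416]);


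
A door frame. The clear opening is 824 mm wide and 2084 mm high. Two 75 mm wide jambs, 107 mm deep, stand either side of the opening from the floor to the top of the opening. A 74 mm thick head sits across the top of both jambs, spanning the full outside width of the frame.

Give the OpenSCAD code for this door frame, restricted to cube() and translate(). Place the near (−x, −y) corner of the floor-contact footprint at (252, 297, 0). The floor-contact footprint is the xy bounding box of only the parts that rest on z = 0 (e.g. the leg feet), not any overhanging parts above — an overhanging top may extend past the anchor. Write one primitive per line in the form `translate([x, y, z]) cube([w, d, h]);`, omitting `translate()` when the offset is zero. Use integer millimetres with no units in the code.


translate([252, 297, 0]) cube([75, 107, 2084]);
translate([1151, 297, 0]) cube([75, 107, 2084]);
translate([252, 297, 2084]) cube([974, 107, 74]);


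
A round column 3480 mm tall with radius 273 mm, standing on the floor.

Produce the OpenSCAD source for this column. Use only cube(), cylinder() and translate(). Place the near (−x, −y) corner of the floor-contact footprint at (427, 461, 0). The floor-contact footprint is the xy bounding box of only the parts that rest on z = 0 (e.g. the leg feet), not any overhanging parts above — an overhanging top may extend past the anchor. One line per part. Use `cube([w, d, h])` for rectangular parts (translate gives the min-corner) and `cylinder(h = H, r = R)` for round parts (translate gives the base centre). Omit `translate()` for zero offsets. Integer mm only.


translate([700, 734, 0]) cylinder(h = 3480, r = 273);


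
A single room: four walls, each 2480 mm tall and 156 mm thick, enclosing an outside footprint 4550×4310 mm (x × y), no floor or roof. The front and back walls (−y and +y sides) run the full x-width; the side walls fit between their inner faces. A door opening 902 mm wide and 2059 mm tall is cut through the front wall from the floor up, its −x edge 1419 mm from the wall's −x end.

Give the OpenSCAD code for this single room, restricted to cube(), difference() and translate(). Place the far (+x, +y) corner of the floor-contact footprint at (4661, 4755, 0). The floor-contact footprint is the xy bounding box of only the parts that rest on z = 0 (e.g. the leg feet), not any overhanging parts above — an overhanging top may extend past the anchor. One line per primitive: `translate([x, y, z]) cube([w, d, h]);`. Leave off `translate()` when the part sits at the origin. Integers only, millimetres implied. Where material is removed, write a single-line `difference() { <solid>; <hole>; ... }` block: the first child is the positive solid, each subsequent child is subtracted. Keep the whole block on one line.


difference() { translate([111, 445, 0]) cube([4550, 156, 2480]); translate([1530, 445, 0]) cube([902, 156, 2059]); }
translate([111, 4599, 0]) cube([4550, 156, 2480]);
translate([111, 601, 0]) cube([156, 3998, 2480]);
translate([4505, 601, 0]) cube([156, 3998, 2480]);


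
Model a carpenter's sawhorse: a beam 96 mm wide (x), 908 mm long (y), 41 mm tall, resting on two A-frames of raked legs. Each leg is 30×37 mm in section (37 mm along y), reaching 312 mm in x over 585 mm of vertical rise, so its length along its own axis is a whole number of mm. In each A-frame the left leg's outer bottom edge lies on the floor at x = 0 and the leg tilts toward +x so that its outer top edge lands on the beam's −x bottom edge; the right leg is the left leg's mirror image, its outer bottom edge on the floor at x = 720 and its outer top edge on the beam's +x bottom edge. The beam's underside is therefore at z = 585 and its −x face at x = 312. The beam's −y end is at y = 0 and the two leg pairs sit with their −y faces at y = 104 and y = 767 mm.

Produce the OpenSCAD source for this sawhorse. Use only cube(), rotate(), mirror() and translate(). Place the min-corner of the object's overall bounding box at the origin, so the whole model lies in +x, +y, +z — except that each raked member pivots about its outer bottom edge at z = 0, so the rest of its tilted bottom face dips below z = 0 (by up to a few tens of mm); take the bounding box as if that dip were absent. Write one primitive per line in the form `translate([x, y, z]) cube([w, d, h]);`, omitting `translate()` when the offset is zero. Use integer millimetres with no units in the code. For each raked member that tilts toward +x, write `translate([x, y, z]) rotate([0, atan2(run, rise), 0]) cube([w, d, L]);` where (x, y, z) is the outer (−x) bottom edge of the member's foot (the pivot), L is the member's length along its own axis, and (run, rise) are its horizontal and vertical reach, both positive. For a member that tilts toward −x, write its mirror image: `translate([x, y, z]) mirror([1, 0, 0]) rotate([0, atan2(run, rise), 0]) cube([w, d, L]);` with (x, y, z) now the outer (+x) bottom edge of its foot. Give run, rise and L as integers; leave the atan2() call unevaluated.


translate([312, 0, 585]) cube([96, 908, 41]);
translate([0, 104, 0]) rotate([0, atan2(312, 585), 0]) cube([30, 37, 663]);
translate([720, 104, 0]) mirror([1, 0, 0]) rotate([0, atan2(312, 585), 0]) cube([30, 37, 663]);
translate([0, 767, 0]) rotate([0, atan2(312, 585), 0]) cube([30, 37, 663]);
translate([720, 767, 0]) mirror([1, 0, 0]) rotate([0, atan2(312, 585), 0]) cube([30, 37, 663]);


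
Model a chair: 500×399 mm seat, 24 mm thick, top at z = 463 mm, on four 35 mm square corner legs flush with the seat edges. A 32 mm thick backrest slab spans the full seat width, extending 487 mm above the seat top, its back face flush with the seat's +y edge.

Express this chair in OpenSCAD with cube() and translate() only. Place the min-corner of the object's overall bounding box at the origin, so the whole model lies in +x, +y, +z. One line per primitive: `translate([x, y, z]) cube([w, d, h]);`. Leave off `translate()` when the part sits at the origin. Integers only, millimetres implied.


// leg_h = 463 - 24 = 439
translate([0, 0, 439]) cube([500, 399, 24]);
cube([35, 35, 439]);
translate([465, 0, 0]) cube([35, 35, 439]);
translate([0, 364, 0]) cube([35, 35, 439]);
translate([465, 364, 0]) cube([35, 35, 439]);
translate([0, 367, 463]) cube([500, 32, 487]);


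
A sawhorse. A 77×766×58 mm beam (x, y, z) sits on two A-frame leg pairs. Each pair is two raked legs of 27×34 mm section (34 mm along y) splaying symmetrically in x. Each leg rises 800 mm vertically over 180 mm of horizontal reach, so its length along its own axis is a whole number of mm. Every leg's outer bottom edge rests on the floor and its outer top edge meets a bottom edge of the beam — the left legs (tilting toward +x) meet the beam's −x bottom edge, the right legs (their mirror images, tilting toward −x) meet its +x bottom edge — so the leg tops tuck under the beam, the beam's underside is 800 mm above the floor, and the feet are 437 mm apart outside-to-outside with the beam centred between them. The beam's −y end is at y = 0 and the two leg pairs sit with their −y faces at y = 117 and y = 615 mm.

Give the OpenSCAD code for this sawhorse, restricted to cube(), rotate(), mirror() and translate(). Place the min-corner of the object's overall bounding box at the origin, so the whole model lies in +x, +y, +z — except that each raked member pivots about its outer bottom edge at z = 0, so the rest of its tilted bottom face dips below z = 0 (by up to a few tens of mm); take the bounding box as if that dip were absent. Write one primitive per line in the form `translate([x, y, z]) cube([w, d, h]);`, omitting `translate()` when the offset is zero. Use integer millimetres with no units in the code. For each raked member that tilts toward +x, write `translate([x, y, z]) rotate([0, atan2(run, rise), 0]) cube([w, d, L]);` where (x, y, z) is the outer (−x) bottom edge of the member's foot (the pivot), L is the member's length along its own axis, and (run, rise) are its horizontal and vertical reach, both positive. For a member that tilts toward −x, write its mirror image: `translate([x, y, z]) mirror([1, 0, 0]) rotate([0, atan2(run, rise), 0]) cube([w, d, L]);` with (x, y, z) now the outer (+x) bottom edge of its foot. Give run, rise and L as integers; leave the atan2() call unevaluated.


translate([180, 0, 800]) cube([77, 766, 58]);
translate([0, 117, 0]) rotate([0, atan2(180, 800), 0]) cube([27, 34, 820]);
translate([437, 117, 0]) mirror([1, 0, 0]) rotate([0, atan2(180, 800), 0]) cube([27, 34, 820]);
translate([0, 615, 0]) rotate([0, atan2(180, 800), 0]) cube([27, 34, 820]);
translate([437, 615, 0]) mirror([1, 0, 0]) rotate([0, atan2(180, 800), 0]) cube([27, 34, 820]);


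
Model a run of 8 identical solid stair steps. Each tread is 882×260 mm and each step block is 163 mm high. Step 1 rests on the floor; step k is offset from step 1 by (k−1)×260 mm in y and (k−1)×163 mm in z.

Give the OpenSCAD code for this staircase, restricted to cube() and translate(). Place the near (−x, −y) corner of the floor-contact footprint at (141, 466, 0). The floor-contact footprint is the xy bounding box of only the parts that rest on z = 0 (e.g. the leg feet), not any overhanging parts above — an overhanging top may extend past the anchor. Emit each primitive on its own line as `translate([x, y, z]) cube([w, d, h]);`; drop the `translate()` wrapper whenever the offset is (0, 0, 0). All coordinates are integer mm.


translate([141, 466, 0]) cube([882, 260, 163]);
translate([141, 726, 163]) cube([882, 260, 163]);
translate([141, 986, 326]) cube([882, 260, 163]);
translate([141, 1246, 489]) cube([882, 260, 163]);
translate([141, 1506, 652]) cube([882, 260, 163]);
translate([141, 1766, 815]) cube([882, 260, 163]);
translate([141, 2026, 978]) cube([882, 260, 163]);
translate([141, 2286, 1141]) cube([882, 260, 163]);


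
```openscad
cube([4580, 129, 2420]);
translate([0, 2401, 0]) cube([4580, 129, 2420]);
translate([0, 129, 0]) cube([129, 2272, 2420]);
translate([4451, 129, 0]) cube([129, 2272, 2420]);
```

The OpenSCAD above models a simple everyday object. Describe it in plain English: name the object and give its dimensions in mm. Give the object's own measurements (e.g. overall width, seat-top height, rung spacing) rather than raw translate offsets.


The wall frame of a small rectangular building: four walls, each 2420 mm tall and 129 mm thick, enclosing a footprint 4580 mm (x) by 2530 mm (y) outside-to-outside, with no floor or roof. The front and back walls (the −y and +y sides) span the full width; the two side walls fit between them.


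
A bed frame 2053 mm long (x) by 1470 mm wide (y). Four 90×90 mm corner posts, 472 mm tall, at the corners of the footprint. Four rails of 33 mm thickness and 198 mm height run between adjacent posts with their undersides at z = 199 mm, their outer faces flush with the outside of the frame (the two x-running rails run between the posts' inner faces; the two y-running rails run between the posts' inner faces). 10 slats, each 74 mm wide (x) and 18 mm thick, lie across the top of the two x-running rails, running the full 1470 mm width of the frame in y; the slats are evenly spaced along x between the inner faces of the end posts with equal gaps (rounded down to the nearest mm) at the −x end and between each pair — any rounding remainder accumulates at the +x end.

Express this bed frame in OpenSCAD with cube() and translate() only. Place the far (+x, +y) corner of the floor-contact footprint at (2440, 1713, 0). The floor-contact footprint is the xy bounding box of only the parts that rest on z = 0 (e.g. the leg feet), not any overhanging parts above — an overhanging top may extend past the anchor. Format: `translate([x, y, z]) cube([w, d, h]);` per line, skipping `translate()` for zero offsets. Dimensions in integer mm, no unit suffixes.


// slat z = rail_z + rail_h = 199 + 198 = 397
// slat gap = ⌊(1873 − 10·74) / 11⌋ = 103
translate([387, 243, 0]) cube([90, 90, 472]);
translate([387, 1623, 0]) cube([90, 90, 472]);
translate([2350, 243, 0]) cube([90, 90, 472]);
translate([2350, 1623, 0]) cube([90, 90, 472]);
translate([477, 243, 199]) cube([1873, 33, 198]);
translate([477, 1680, 199]) cube([1873, 33, 198]);
translate([387, 333, 199]) cube([33, 1290, 198]);
translate([2407, 333, 199]) cube([33, 1290, 198]);
translate([580, 243, 397]) cube([74, 1470, 18]);
translate([757, 243, 397]) cube([74, 1470, 18]);
translate([934, 243, 397]) cube([74, 1470, 18]);
translate([1111, 243, 397]) cube([74, 1470, 18]);
translate([1288, 243, 397]) cube([74, 1470, 18]);
translate([1465, 243, 397]) cube([74, 1470, 18]);
translate([1642, 243, 397]) cube([74, 1470, 18]);
translate([1819, 243, 397]) cube([74, 1470, 18]);
translate([1996, 243, 397]) cube([74, 1470, 18]);
translate([2173, 243, 397]) cube([74, 1470, 18]);


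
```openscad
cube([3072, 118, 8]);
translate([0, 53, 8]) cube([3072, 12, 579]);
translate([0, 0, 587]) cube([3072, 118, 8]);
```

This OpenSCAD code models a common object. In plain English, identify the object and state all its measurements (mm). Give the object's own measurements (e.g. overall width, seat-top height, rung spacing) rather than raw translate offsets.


An I-beam lying along x, 3072 mm long. Overall section height 595 mm. Two flanges 118 mm wide (y) and 8 mm thick, one on the floor and one at the top; a web 12 mm thick runs between them, centred on the flange width.


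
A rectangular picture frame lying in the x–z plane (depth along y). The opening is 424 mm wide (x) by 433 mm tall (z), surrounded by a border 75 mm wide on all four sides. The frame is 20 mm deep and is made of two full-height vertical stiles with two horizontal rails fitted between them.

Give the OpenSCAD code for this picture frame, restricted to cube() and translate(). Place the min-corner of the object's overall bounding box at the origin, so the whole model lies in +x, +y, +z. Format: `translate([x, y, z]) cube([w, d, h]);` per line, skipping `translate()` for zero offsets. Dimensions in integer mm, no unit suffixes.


cube([75, 20, 583]);
translate([499, 0, 0]) cube([75, 20, 583]);
translate([75, 0, 0]) cube([424, 20, 75]);
translate([75, 0, 508]) cube([424, 20, 75]);


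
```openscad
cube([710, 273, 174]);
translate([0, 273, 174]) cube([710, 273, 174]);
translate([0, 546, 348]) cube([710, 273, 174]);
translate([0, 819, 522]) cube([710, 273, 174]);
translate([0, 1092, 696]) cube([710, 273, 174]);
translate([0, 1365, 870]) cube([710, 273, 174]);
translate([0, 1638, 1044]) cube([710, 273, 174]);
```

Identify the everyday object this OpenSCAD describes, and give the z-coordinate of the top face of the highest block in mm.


A staircase. The total rise is 1218 mm.

7 identical blocks, each offset up and back from the previous — a staircase. Each step is 174 mm tall and there are 7 of them, so the total rise is 7 × 174 = 1218 mm.


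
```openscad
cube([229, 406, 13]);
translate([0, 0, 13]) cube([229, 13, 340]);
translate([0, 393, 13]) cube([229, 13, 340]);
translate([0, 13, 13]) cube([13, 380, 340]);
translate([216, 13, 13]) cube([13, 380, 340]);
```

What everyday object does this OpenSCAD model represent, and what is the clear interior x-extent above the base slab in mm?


An open box. The internal width is 203 mm.

A 229×406 base slab with four walls standing on it — an open box. The base is 229 mm wide and the walls are 13 mm thick, so the internal width is 229 − 2 × 13 = 203 mm.


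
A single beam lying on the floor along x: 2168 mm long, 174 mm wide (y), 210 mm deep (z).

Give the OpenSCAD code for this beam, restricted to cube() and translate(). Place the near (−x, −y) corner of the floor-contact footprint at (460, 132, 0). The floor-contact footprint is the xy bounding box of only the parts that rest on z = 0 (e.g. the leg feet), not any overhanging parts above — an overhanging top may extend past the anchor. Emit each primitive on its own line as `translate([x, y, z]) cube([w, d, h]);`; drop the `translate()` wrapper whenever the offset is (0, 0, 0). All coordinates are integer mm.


translate([460, 132, 0]) cube([2168, 174, 210]);


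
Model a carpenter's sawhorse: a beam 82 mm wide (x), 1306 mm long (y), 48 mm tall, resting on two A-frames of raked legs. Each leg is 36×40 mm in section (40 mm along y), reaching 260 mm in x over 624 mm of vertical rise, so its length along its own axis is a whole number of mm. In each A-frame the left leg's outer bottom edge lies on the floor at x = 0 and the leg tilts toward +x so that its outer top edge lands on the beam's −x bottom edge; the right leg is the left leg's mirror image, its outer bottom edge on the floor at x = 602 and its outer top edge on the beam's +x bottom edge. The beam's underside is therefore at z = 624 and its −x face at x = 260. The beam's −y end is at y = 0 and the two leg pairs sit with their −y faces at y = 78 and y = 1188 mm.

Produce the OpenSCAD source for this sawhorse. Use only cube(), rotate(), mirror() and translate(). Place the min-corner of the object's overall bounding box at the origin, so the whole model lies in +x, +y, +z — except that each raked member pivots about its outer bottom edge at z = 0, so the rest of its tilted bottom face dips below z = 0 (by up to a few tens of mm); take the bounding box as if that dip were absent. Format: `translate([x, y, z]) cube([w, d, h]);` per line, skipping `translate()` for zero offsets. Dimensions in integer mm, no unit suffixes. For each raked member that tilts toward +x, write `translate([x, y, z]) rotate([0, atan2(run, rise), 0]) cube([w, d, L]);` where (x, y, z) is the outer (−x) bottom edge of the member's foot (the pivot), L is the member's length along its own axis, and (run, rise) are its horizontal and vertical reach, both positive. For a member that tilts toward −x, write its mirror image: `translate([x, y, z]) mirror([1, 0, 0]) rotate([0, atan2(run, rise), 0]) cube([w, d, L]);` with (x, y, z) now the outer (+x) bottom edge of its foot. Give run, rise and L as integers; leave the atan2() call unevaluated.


// leg length = √(260² + 624²) = 676
// right-leg outer foot x = 2·260 + 82 = 602
// beam min-corner = (260, 0, 624)
translate([260, 0, 624]) cube([82, 1306, 48]);
translate([0, 78, 0]) rotate([0, atan2(260, 624), 0]) cube([36, 40, 676]);
translate([602, 78, 0]) mirror([1, 0, 0]) rotate([0, atan2(260, 624), 0]) cube([36, 40, 676]);
translate([0, 1188, 0]) rotate([0, atan2(260, 624), 0]) cube([36, 40, 676]);
translate([602, 1188, 0]) mirror([1, 0, 0]) rotate([0, atan2(260, 624), 0]) cube([36, 40, 676]);


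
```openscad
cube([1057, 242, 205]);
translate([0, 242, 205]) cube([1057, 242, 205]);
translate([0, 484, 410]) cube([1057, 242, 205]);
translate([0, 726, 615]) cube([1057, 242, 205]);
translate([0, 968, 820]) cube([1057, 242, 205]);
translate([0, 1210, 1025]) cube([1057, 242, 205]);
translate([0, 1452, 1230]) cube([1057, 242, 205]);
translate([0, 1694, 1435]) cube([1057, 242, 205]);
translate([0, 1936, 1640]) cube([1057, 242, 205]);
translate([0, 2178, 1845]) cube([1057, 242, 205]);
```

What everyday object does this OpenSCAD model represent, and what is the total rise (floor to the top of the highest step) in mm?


A staircase. The total rise is 2050 mm.

10 identical blocks, each offset up and back from the previous — a staircase. Each step is 205 mm tall and there are 10 of them, so the total rise is 10 × 205 = 2050 mm.


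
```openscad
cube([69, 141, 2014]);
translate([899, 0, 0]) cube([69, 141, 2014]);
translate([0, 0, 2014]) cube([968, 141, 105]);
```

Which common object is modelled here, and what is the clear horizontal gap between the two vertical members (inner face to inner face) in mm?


A door frame. The clear opening width is 830 mm.

Two 2014 mm tall posts with a header on top — a door frame. The left jamb is 69 mm wide at x = 0; the right jamb starts at x = 899. The clear opening is 899 − 69 = 830 mm.


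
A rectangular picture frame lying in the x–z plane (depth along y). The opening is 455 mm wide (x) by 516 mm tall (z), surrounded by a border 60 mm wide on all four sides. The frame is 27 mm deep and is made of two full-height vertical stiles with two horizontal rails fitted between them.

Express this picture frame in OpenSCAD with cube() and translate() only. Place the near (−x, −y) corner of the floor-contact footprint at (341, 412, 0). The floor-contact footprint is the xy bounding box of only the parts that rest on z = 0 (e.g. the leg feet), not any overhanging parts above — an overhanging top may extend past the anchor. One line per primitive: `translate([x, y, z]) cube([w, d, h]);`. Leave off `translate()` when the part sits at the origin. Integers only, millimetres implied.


translate([341, 412, 0]) cube([60, 27, 636]);
translate([856, 412, 0]) cube([60, 27, 636]);
translate([401, 412, 0]) cube([455, 27, 60]);
translate([401, 412, 576]) cube([455, 27, 60]);


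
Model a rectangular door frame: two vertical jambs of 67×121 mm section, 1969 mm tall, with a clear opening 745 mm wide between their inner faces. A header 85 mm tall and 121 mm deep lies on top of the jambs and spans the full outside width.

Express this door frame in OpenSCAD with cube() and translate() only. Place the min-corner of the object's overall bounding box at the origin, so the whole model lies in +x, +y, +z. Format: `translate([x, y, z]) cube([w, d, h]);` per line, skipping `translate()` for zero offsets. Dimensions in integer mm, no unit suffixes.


cube([67, 121, 1969]);
translate([812, 0, 0]) cube([67, 121, 1969]);
translate([0, 0, 1969]) cube([879, 121, 85]);


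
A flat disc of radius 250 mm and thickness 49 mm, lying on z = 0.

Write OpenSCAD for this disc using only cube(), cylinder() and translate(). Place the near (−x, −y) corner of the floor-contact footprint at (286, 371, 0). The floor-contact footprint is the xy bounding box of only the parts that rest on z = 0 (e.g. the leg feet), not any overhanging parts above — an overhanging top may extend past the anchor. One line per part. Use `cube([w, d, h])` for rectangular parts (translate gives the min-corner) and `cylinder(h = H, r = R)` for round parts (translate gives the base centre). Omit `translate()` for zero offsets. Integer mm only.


translate([536, 621, 0]) cylinder(h = 49, r = 250);


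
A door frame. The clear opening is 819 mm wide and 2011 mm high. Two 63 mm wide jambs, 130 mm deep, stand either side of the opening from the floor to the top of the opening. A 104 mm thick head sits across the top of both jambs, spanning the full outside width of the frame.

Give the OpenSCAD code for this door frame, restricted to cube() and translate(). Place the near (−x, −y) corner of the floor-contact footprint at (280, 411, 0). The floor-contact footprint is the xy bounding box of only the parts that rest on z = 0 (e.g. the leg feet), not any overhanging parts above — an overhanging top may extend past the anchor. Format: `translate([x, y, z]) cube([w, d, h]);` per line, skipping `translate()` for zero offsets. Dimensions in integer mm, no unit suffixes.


translate([280, 411, 0]) cube([63, 130, 2011]);
translate([1162, 411, 0]) cube([63, 130, 2011]);
translate([280, 411, 2011]) cube([945, 130, 104]);


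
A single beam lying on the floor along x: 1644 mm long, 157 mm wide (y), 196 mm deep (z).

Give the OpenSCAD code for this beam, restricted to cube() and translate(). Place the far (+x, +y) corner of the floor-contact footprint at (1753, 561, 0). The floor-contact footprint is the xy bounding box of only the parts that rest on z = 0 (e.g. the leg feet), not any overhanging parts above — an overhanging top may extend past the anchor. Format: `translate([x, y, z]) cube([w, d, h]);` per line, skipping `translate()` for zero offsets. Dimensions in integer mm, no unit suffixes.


translate([109, 404, 0]) cube([1644, 157, 196]);


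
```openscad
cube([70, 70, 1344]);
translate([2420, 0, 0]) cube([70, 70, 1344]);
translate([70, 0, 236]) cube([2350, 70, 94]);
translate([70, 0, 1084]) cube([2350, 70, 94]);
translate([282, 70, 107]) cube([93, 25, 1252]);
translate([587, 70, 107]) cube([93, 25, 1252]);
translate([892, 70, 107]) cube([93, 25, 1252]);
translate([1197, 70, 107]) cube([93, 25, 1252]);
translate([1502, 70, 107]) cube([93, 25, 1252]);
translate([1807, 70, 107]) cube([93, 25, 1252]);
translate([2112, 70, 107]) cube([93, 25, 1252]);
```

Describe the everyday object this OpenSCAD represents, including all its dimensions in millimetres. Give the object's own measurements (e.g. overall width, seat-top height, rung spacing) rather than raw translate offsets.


A fence section. Two 70×70 mm posts, 1344 mm tall, stand on the floor with a clear span of 2350 mm between their inner faces. Two horizontal rails of 70×94 mm section span the gap between the posts with their undersides at z = 236 mm and z = 1084 mm, flush with the posts' −y face. 7 pickets, each 93 mm wide, 25 mm thick and 1252 mm tall, are fixed to the +y face of the rails with their bottoms at z = 107 mm, spaced across the span with a 212 mm gap after the −x post and between neighbouring pickets, with 215 mm left before the +x post.


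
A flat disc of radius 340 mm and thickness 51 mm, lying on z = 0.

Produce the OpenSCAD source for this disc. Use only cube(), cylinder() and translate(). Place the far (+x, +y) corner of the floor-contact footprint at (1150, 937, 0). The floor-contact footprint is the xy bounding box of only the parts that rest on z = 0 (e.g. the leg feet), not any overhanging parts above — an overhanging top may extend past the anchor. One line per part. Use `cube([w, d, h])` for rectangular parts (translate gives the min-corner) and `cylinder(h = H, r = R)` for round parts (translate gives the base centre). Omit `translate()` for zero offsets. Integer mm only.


translate([810, 597, 0]) cylinder(h = 51, r = 340);


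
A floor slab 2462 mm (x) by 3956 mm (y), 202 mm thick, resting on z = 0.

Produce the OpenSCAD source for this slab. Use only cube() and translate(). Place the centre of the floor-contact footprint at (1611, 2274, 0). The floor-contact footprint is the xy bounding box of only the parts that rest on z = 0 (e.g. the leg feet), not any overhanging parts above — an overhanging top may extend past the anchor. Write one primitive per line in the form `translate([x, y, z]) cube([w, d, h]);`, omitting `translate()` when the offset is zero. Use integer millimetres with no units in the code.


translate([380, 296, 0]) cube([2462, 3956, 202]);


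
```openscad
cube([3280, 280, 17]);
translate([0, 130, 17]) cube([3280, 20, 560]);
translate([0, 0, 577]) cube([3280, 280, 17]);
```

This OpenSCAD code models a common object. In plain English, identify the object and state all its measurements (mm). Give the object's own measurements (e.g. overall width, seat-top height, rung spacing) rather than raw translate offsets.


An I-beam lying along x, 3280 mm long. Overall section height 594 mm. Two flanges 280 mm wide (y) and 17 mm thick, one on the floor and one at the top; a web 20 mm thick runs between them, centred on the flange width.


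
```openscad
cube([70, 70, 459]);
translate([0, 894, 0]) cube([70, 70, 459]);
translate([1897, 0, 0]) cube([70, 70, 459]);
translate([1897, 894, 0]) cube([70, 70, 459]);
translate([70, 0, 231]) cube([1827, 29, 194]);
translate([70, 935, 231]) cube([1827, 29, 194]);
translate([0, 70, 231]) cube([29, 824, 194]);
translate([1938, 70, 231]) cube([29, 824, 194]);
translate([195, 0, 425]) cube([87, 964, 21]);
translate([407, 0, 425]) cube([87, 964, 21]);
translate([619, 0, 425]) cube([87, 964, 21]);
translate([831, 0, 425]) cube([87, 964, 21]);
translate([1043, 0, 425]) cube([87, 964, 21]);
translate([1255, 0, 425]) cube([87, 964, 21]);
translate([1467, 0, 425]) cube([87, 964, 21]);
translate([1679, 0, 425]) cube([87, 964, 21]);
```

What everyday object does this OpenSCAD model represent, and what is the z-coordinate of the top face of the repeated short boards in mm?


A bed frame. The slat-top height is 446 mm.

Four posts, four rails, and a row of slats — a bed frame. Slats sit on the rails at z = 231 + 194 = 425; with slat thickness 21, the top is 446 mm.


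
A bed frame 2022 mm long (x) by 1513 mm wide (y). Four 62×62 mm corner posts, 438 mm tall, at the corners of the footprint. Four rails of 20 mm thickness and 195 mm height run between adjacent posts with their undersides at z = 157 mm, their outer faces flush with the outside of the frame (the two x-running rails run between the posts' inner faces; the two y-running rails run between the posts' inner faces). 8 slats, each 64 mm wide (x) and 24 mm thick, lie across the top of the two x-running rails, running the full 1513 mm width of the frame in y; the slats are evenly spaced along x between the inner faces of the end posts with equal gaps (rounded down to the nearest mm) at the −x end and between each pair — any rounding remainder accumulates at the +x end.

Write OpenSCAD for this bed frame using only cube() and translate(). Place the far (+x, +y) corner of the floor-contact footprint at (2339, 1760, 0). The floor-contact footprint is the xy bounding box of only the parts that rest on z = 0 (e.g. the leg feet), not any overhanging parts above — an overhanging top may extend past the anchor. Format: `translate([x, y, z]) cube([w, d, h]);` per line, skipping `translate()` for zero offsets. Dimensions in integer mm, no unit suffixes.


translate([317, 247, 0]) cube([62, 62, 438]);
translate([317, 1698, 0]) cube([62, 62, 438]);
translate([2277, 247, 0]) cube([62, 62, 438]);
translate([2277, 1698, 0]) cube([62, 62, 438]);
translate([379, 247, 157]) cube([1898, 20, 195]);
translate([379, 1740, 157]) cube([1898, 20, 195]);
translate([317, 309, 157]) cube([20, 1389, 195]);
translate([2319, 309, 157]) cube([20, 1389, 195]);
translate([533, 247, 352]) cube([64, 1513, 24]);
translate([751, 247, 352]) cube([64, 1513, 24]);
translate([969, 247, 352]) cube([64, 1513, 24]);
translate([1187, 247, 352]) cube([64, 1513, 24]);
translate([1405, 247, 352]) cube([64, 1513, 24]);
translate([1623, 247, 352]) cube([64, 1513, 24]);
translate([1841, 247, 352]) cube([64, 1513, 24]);
translate([2059, 247, 352]) cube([64, 1513, 24]);


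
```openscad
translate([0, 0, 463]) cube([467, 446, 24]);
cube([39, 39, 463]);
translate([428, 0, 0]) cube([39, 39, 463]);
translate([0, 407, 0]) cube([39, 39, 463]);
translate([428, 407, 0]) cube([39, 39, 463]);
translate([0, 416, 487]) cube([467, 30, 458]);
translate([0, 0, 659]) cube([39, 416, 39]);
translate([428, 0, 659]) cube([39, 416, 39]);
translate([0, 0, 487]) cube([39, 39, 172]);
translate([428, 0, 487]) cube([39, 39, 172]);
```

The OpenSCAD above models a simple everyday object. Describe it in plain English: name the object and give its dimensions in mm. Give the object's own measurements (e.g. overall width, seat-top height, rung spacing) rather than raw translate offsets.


A chair. The seat is a 467×446×24 mm slab with its top at z = 487 mm, on four 39×39 mm corner legs (flush with the seat edges, standing on z = 0). A flat backrest 30 mm thick, 458 mm tall, spans the full seat width and rises from the seat top along its +y edge, rear face flush with the rear of the seat. Two armrests of 39×39 mm section run along each side from the seat's front edge to the front of the backrest, top faces 211 mm above the seat top and outer faces flush with the seat's x-edges; a 39×39 mm post under the front of each armrest stands on the seat at the front corner.


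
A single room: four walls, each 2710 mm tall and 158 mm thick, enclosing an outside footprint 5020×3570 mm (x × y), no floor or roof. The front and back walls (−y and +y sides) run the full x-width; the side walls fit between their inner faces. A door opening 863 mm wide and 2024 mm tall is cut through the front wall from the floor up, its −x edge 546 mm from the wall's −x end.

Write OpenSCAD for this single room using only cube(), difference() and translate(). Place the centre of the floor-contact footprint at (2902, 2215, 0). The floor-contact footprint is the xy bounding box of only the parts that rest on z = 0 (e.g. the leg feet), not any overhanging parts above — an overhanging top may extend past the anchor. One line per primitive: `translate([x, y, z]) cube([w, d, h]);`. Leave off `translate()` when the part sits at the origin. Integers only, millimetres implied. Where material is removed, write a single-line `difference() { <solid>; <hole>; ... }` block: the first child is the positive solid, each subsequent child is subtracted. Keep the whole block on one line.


difference() { translate([392, 430, 0]) cube([5020, 158, 2710]); translate([938, 430, 0]) cube([863, 158, 2024]); }
translate([392, 3842, 0]) cube([5020, 158, 2710]);
translate([392, 588, 0]) cube([158, 3254, 2710]);
translate([5254, 588, 0]) cube([158, 3254, 2710]);
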